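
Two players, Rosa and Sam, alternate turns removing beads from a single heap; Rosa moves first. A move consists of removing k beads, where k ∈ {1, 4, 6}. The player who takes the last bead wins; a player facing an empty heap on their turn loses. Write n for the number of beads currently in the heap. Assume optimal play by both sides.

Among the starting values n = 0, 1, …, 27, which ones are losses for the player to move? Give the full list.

0, 2, 5, 7, 10, 12, 15, 17, 20, 22, 25, 27

Positions with no move are L. A position that does have a move is losing for the player to move precisely when every available move leads to a winning position for the opponent. Fill in the labels:
n=0: no move → L
n=1: →0(L), so W
n=2: →1(W) only, which is W, so L
n=3: →2(L), so W
n=4: →0(L), so W
n=5: →4(W), 1(W) — all W, so L
n=6: →5(L), so W
n=7: →6(W), 3(W), 1(W) — all W, so L
n=8: →7(L), so W
n=9: →5(L), so W
n=10: →9(W), 6(W), 4(W) — all W, so L
n=11: →10(L), so W
n=12: →11(W), 8(W), 6(W) — all W, so L
n=13: →12(L), so W
n=14: →10(L), so W
n=15: →14(W), 11(W), 9(W) — all W, so L
n=16: →15(L), so W
n=17: →16(W), 13(W), 11(W) — all W, so L
n=18: →17(L), so W
n=19: →15(L), so W
n=20: →19(W), 16(W), 14(W) — all W, so L
n=21: →20(L), so W
n=22: →21(W), 18(W), 16(W) — all W, so L
n=23: →22(L), so W
n=24: →20(L), so W
n=25: →24(W), 21(W), 19(W) — all W, so L
n=26: →25(L), so W
n=27: →26(W), 23(W), 21(W) — all W, so L
The losing starting values of n are exactly the entries labelled L in this table (12 of them).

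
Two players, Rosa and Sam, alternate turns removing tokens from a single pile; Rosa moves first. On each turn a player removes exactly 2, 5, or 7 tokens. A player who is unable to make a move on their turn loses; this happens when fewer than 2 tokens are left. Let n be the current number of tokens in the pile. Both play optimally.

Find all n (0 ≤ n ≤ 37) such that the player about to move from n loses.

Classify positions by backward induction: terminal positions (no move available) are L. From any other position, the mover wins iff some move reaches an L.
n=0: no move → L
n=1: no move → L
n=2: can move to 0, which is L ⇒ W
n=3: can move to 1, which is L ⇒ W
n=4: the only move is to 2(W), a W ⇒ L
n=5: can move to 0, which is L ⇒ W
n=6: can move to 4, which is L ⇒ W
n=7: can move to 0, which is L ⇒ W
n=8: can move to 1, which is L ⇒ W
n=9: can move to 4, which is L ⇒ W
n=10: moves to 8(W), 5(W), 3(W); every one is W ⇒ L
n=11: can move to 4, which is L ⇒ W
n=12: can move to 10, which is L ⇒ W
n=13: moves to 11(W), 8(W), 6(W); every one is W ⇒ L
n=14: moves to 12(W), 9(W), 7(W); every one is W ⇒ L
n=15: can move to 13, which is L ⇒ W
n=16: can move to 14, which is L ⇒ W
n=17: can move to 10, which is L ⇒ W
n=18: can move to 13, which is L ⇒ W
n=19: can move to 14, which is L ⇒ W
n=20: can move to 13, which is L ⇒ W
n=21: can move to 14, which is L ⇒ W
n=22: moves to 20(W), 17(W), 15(W); every one is W ⇒ L
n=23: moves to 21(W), 18(W), 16(W); every one is W ⇒ L
n=24: can move to 22, which is L ⇒ W
n=25: can move to 23, which is L ⇒ W
n=26: moves to 24(W), 21(W), 19(W); every one is W ⇒ L
n=27: can move to 22, which is L ⇒ W
n=28: can move to 26, which is L ⇒ W
n=29: can move to 22, which is L ⇒ W
n=30: can move to 23, which is L ⇒ W
n=31: can move to 26, which is L ⇒ W
n=32: moves to 30(W), 27(W), 25(W); every one is W ⇒ L
n=33: can move to 26, which is L ⇒ W
n=34: can move to 32, which is L ⇒ W
n=35: moves to 33(W), 30(W), 28(W); every one is W ⇒ L
n=36: moves to 34(W), 31(W), 29(W); every one is W ⇒ L
n=37: can move to 35, which is L ⇒ W
The losing starting values of n are exactly the entries labelled L in this table (12 of them).

0, 1, 4, 10, 13, 14, 22, 23, 26, 32, 35, 36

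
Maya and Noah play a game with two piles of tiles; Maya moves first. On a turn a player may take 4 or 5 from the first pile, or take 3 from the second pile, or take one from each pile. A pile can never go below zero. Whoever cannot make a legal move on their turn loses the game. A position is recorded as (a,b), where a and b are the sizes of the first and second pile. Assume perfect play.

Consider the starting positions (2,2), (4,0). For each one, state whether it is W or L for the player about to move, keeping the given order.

(2,2): L, (4,0): W

Compute win/loss labels from the base case upward. A position with no move is L. Any other position is W if it can reach an L in one move, else L.
No move ever increases a pile, so every position that can arise here has a ≤ 4 and b ≤ 2; it is enough to label the cells with 0 ≤ a ≤ 4 and 0 ≤ b ≤ 2.
Every move lowers a or b (never raises either), so fill the grid row by row in increasing a, and left to right within a row: each cell's successors are then already labelled.
      b=0  b=1  b=2
a=0:    L    L    L
a=1:    L    W    W
a=2:    L    W    L
a=3:    L    W    L
a=4:    W    W    W
Cells with no legal move (terminal, hence L): (0,0), (0,1), (0,2), (1,0), (2,0), (3,0).
The remaining L cells, each justified by listing all of its moves:
(2,2): →(1,1)(W) only, which is W, so L
(3,2): →(2,1)(W) only, which is W, so L
Every other cell has at least one move into one of the L cells above, so it is W.
(2,2): one of the L cells justified above, so L
(4,0): the move to (0,0) reaches an L cell, so W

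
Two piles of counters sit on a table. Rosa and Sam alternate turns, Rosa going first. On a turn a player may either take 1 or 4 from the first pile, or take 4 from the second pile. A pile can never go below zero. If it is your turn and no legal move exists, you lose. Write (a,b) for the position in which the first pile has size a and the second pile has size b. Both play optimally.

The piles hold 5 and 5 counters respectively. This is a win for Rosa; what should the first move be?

Move to (1,5).

Build the W/L table. Terminal = L. A non-terminal position is W if it has a move to some L; otherwise it is L.
No move ever increases a pile, so every position that can arise here has a ≤ 5 and b ≤ 5; it is enough to label the cells with 0 ≤ a ≤ 5 and 0 ≤ b ≤ 5.
Every move lowers a or b (never raises either), so fill the grid row by row in increasing a, and left to right within a row: each cell's successors are then already labelled.
      b=0  b=1  b=2  b=3  b=4  b=5
a=0:    L    L    L    L    W    W
a=1:    W    W    W    W    L    L
a=2:    L    L    L    L    W    W
a=3:    W    W    W    W    L    L
a=4:    W    W    W    W    W    W
a=5:    L    L    L    L    W    W
Cells with no legal move (terminal, hence L): (0,0), (0,1), (0,2), (0,3).
The remaining L cells, each justified by listing all of its moves:
(1,4): only reaches (0,4)(W), (1,0)(W), all W → L
(1,5): only reaches (0,5)(W), (1,1)(W), all W → L
(2,0): only reaches (1,0)(W), which is W → L
(2,1): only reaches (1,1)(W), which is W → L
(2,2): only reaches (1,2)(W), which is W → L
(2,3): only reaches (1,3)(W), which is W → L
(3,4): only reaches (2,4)(W), (3,0)(W), all W → L
(3,5): only reaches (2,5)(W), (3,1)(W), all W → L
(5,0): only reaches (4,0)(W), (1,0)(W), all W → L
(5,1): only reaches (4,1)(W), (1,1)(W), all W → L
(5,2): only reaches (4,2)(W), (1,2)(W), all W → L
(5,3): only reaches (4,3)(W), (1,3)(W), all W → L
Every other cell has at least one move into one of the L cells above, so it is W.
From (5,5), the L positions reachable in one move are: (1,5), (5,1). Any move reaching one of these is winning.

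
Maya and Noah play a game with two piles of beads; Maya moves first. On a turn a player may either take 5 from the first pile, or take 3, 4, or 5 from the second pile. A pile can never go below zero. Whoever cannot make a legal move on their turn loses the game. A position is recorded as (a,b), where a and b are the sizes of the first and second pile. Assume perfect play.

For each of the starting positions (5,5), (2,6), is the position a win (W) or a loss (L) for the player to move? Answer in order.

(5,5): L, (2,6): W

Label each position W (a win for the player to move) or L (a loss). A position with no legal move is L; any other position is W exactly when some move reaches an L, and L when every move reaches a W.
No move ever increases a pile, so every position that can arise here has a ≤ 5 and b ≤ 6; it is enough to label the cells with 0 ≤ a ≤ 5 and 0 ≤ b ≤ 6.
Every move lowers a or b (never raises either), so fill the grid row by row in increasing a, and left to right within a row: each cell's successors are then already labelled.
      b=0  b=1  b=2  b=3  b=4  b=5  b=6
a=0:    L    L    L    W    W    W    W
a=1:    L    L    L    W    W    W    W
a=2:    L    L    L    W    W    W    W
a=3:    L    L    L    W    W    W    W
a=4:    L    L    L    W    W    W    W
a=5:    W    W    W    L    L    L    W
Cells with no legal move (terminal, hence L): (0,0), (0,1), (0,2), (1,0), (1,1), (1,2), (2,0), (2,1), (2,2), (3,0), (3,1), (3,2), (4,0), (4,1), (4,2).
The remaining L cells, each justified by listing all of its moves:
(5,3): L (options (0,3)(W), (5,0)(W) are all W)
(5,4): L (options (0,4)(W), (5,1)(W), (5,0)(W) are all W)
(5,5): L (options (0,5)(W), (5,2)(W), (5,1)(W), (5,0)(W) are all W)
Every other cell has at least one move into one of the L cells above, so it is W.
(5,5): one of the L cells justified above, so L
(2,6): the move to (2,2) reaches an L cell, so W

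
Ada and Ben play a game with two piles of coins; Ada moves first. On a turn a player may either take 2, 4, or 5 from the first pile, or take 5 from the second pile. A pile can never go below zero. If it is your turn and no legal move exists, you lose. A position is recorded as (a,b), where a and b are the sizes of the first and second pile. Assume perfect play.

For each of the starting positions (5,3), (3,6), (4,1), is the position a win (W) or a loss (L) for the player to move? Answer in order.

(5,3): W, (3,6): L, (4,1): W

Work bottom-up. With no move the player to move loses. Otherwise the position is W if at least one move leads to an L position for the opponent, and L if every move leads to a W.
No move ever increases a pile, so every position that can arise here has a ≤ 5 and b ≤ 6; it is enough to label the cells with 0 ≤ a ≤ 5 and 0 ≤ b ≤ 6.
Every move lowers a or b (never raises either), so fill the grid row by row in increasing a, and left to right within a row: each cell's successors are then already labelled.
      b=0  b=1  b=2  b=3  b=4  b=5  b=6
a=0:    L    L    L    L    L    W    W
a=1:    L    L    L    L    L    W    W
a=2:    W    W    W    W    W    L    L
a=3:    W    W    W    W    W    L    L
a=4:    W    W    W    W    W    W    W
a=5:    W    W    W    W    W    W    W
Cells with no legal move (terminal, hence L): (0,0), (0,1), (0,2), (0,3), (0,4), (1,0), (1,1), (1,2), (1,3), (1,4).
The remaining L cells, each justified by listing all of its moves:
(2,5): →(0,5)(W), (2,0)(W) — all W, so L
(2,6): →(0,6)(W), (2,1)(W) — all W, so L
(3,5): →(1,5)(W), (3,0)(W) — all W, so L
(3,6): →(1,6)(W), (3,1)(W) — all W, so L
Every other cell has at least one move into one of the L cells above, so it is W.
(5,3): the move to (1,3) reaches an L cell, so W
(3,6): one of the L cells justified above, so L
(4,1): the move to (0,1) reaches an L cell, so W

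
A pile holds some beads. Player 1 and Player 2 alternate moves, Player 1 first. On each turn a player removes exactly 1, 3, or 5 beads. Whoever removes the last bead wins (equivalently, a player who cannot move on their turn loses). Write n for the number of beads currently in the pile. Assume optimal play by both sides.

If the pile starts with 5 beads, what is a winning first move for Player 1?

Compute win/loss labels from the base case upward. A position with no move is L. Any other position is W if it can reach an L in one move, else L.
n=0: no move → L
n=1: can move to 0, which is L ⇒ W
n=2: the only move is to 1(W), a W ⇒ L
n=3: can move to 2, which is L ⇒ W
n=4: moves to 3(W), 1(W); every one is W ⇒ L
n=5: can move to 4, which is L ⇒ W
From 5, the L positions reachable in one move are: 4, 2, 0. Any move reaching one of these is winning.

Remove 1, leaving 4.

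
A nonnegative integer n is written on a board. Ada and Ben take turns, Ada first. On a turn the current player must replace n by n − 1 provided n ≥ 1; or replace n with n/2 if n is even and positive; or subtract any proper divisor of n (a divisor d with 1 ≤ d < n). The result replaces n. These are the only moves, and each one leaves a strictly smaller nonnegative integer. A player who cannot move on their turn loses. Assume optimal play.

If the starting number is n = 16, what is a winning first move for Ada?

Classify positions by backward induction: terminal positions (no move available) are L. From any other position, the mover wins iff some move reaches an L.
n=0: no move → L
n=1: can move to 0, which is L ⇒ W
n=2: the only move is to 1(W), a W ⇒ L
n=3: can move to 2, which is L ⇒ W
n=4: can move to 2, which is L ⇒ W
n=5: the only move is to 4(W), a W ⇒ L
n=6: can move to 5, which is L ⇒ W
n=7: the only move is to 6(W), a W ⇒ L
n=8: can move to 7, which is L ⇒ W
n=9: moves to 6(W), 8(W); every one is W ⇒ L
n=10: can move to 5, which is L ⇒ W
n=11: the only move is to 10(W), a W ⇒ L
n=12: can move to 9, which is L ⇒ W
n=13: the only move is to 12(W), a W ⇒ L
n=14: can move to 7, which is L ⇒ W
n=15: moves to 10(W), 12(W), 14(W); every one is W ⇒ L
n=16: can move to 15, which is L ⇒ W
From 16, the L positions reachable in one move are: 15.

Move to 15.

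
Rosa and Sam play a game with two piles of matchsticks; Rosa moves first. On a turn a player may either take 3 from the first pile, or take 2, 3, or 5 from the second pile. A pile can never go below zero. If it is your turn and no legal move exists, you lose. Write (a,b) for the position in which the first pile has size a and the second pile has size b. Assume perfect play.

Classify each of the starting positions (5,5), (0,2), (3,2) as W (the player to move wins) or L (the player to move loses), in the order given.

(5,5): W, (0,2): W, (3,2): L

Build the W/L table. Terminal = L. A non-terminal position is W if it has a move to some L; otherwise it is L.
No move ever increases a pile, so every position that can arise here has a ≤ 5 and b ≤ 5; it is enough to label the cells with 0 ≤ a ≤ 5 and 0 ≤ b ≤ 5.
Every move lowers a or b (never raises either), so fill the grid row by row in increasing a, and left to right within a row: each cell's successors are then already labelled.
      b=0  b=1  b=2  b=3  b=4  b=5
a=0:    L    L    W    W    W    W
a=1:    L    L    W    W    W    W
a=2:    L    L    W    W    W    W
a=3:    W    W    L    L    W    W
a=4:    W    W    L    L    W    W
a=5:    W    W    L    L    W    W
Cells with no legal move (terminal, hence L): (0,0), (0,1), (1,0), (1,1), (2,0), (2,1).
The remaining L cells, each justified by listing all of its moves:
(3,2): →(0,2)(W), (3,0)(W) — all W, so L
(3,3): →(0,3)(W), (3,1)(W), (3,0)(W) — all W, so L
(4,2): →(1,2)(W), (4,0)(W) — all W, so L
(4,3): →(1,3)(W), (4,1)(W), (4,0)(W) — all W, so L
(5,2): →(2,2)(W), (5,0)(W) — all W, so L
(5,3): →(2,3)(W), (5,1)(W), (5,0)(W) — all W, so L
Every other cell has at least one move into one of the L cells above, so it is W.
(5,5): the move to (5,3) reaches an L cell, so W
(0,2): the move to (0,0) reaches an L cell, so W
(3,2): one of the L cells justified above, so L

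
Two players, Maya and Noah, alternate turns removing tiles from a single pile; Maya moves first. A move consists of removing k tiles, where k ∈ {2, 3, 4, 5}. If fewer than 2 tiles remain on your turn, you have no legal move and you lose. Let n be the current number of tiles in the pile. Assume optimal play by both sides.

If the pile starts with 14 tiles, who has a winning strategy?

Noah wins.

Positions with no move are L. A position that does have a move is losing for the player to move precisely when every available move leads to a winning position for the opponent. Fill in the labels:
n=0: no move → L
n=1: no move → L
n=2: can move to 0, which is L ⇒ W
n=3: can move to 1, which is L ⇒ W
n=4: can move to 1, which is L ⇒ W
n=5: can move to 1, which is L ⇒ W
n=6: can move to 1, which is L ⇒ W
n=7: moves to 5(W), 4(W), 3(W), 2(W); every one is W ⇒ L
n=8: moves to 6(W), 5(W), 4(W), 3(W); every one is W ⇒ L
n=9: can move to 7, which is L ⇒ W
n=10: can move to 8, which is L ⇒ W
n=11: can move to 8, which is L ⇒ W
n=12: can move to 8, which is L ⇒ W
n=13: can move to 8, which is L ⇒ W
n=14: moves to 12(W), 11(W), 10(W), 9(W); every one is W ⇒ L
Every move from 14 reaches a W position, so the mover loses.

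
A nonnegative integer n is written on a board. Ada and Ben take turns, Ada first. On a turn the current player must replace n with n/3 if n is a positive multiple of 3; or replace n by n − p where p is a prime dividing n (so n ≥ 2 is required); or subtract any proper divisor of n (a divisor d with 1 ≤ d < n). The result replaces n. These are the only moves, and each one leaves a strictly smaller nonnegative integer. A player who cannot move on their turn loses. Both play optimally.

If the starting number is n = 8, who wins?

Ada wins.

Use the standard recursion: the mover loses at a terminal position; elsewhere, the mover wins exactly when some move hands the opponent an L position.
n=0: no move → L
n=1: no move → L
n=2: W (go to 0, an L position)
n=3: W (go to 0, an L position)
n=4: L (options 2(W), 3(W) are all W)
n=5: W (go to 0, an L position)
n=6: W (go to 4, an L position)
n=7: W (go to 0, an L position)
n=8: W (go to 4, an L position)
From 8 Ada can move to 4, reaching an L position.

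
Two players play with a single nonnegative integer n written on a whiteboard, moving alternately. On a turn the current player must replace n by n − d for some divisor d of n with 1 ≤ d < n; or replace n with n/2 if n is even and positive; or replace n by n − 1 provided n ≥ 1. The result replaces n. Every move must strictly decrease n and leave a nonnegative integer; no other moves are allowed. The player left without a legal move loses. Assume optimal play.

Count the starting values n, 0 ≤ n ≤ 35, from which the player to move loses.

18

Classify positions by backward induction: terminal positions (no move available) are L. From any other position, the mover wins iff some move reaches an L.
n=0: no move → L
n=1: can move to 0, which is L ⇒ W
n=2: the only move is to 1(W), a W ⇒ L
n=3: can move to 2, which is L ⇒ W
n=4: can move to 2, which is L ⇒ W
n=5: the only move is to 4(W), a W ⇒ L
n=6: can move to 5, which is L ⇒ W
n=7: the only move is to 6(W), a W ⇒ L
n=8: can move to 7, which is L ⇒ W
n=9: moves to 6(W), 8(W); every one is W ⇒ L
n=10: can move to 5, which is L ⇒ W
n=11: the only move is to 10(W), a W ⇒ L
n=12: can move to 9, which is L ⇒ W
n=13: the only move is to 12(W), a W ⇒ L
n=14: can move to 7, which is L ⇒ W
n=15: moves to 10(W), 12(W), 14(W); every one is W ⇒ L
n=16: can move to 15, which is L ⇒ W
n=17: the only move is to 16(W), a W ⇒ L
n=18: can move to 9, which is L ⇒ W
n=19: the only move is to 18(W), a W ⇒ L
n=20: can move to 15, which is L ⇒ W
n=21: moves to 14(W), 18(W), 20(W); every one is W ⇒ L
n=22: can move to 11, which is L ⇒ W
n=23: the only move is to 22(W), a W ⇒ L
n=24: can move to 21, which is L ⇒ W
n=25: moves to 20(W), 24(W); every one is W ⇒ L
n=26: can move to 13, which is L ⇒ W
n=27: moves to 18(W), 24(W), 26(W); every one is W ⇒ L
n=28: can move to 21, which is L ⇒ W
n=29: the only move is to 28(W), a W ⇒ L
n=30: can move to 15, which is L ⇒ W
n=31: the only move is to 30(W), a W ⇒ L
n=32: can move to 31, which is L ⇒ W
n=33: moves to 22(W), 30(W), 32(W); every one is W ⇒ L
n=34: can move to 17, which is L ⇒ W
n=35: moves to 28(W), 30(W), 34(W); every one is W ⇒ L
L entries with 0 ≤ n ≤ 35: n = 0, 2, 5, 7, 9, 11, 13, 15, 17, 19, 21, 23, 25, 27, 29, 31, 33, 35; that makes 18.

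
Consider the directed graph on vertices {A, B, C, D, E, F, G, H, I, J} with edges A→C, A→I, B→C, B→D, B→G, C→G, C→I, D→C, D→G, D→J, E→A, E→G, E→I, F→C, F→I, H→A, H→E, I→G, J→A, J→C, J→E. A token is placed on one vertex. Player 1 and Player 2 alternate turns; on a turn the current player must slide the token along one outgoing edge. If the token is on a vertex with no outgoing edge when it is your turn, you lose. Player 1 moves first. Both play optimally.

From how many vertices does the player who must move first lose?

3

Classify positions by backward induction: terminal positions (no move available) are L. From any other position, the mover wins iff some move reaches an L.
Every edge goes from a vertex to one that appears earlier in the order G, I, C, A, E, J, F, H, D, B, so processing vertices in that order labels each vertex after all of its successors.
G: no outgoing edge → L
I: →G(L), so W
C: →G(L), so W
A: →C(W), I(W) — all W, so L
E: →A(L), so W
J: →A(L), so W
F: →C(W), I(W) — all W, so L
H: →A(L), so W
D: →G(L), so W
B: →G(L), so W
The L vertices are A, F, G; that is 3 in all.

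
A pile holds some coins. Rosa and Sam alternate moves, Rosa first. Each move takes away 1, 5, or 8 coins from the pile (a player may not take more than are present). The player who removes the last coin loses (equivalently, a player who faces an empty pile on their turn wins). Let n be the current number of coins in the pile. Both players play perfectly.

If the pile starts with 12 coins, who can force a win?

Classify positions by backward induction: terminal positions (no move available) are W. From any other position, the mover wins iff some move reaches an L.
n=0: no move; the opponent has just taken the last coin and therefore loses → W
n=1: the only move is to 0(W), a W ⇒ L
n=2: can move to 1, which is L ⇒ W
n=3: the only move is to 2(W), a W ⇒ L
n=4: can move to 3, which is L ⇒ W
n=5: moves to 4(W), 0(W); every one is W ⇒ L
n=6: can move to 5, which is L ⇒ W
n=7: moves to 6(W), 2(W); every one is W ⇒ L
n=8: can move to 7, which is L ⇒ W
n=9: can move to 1, which is L ⇒ W
n=10: can move to 5, which is L ⇒ W
n=11: can move to 3, which is L ⇒ W
n=12: can move to 7, which is L ⇒ W
The starting position 12 is W: Rosa should remove 5, leaving 7, handing over an L position.

Rosa wins.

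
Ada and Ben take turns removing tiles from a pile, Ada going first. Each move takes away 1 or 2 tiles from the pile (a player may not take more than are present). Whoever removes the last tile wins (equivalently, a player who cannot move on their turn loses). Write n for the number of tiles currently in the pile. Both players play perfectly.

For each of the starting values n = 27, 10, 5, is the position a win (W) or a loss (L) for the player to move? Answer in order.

27: L, 10: W, 5: W

Compute win/loss labels from the base case upward. A position with no move is L. Any other position is W if it can reach an L in one move, else L.
n=0: no move → L
n=1: W (go to 0, an L position)
n=2: W (go to 0, an L position)
n=3: L (options 2(W), 1(W) are all W)
n=4: W (go to 3, an L position)
n=5: W (go to 3, an L position)
n=6: L (options 5(W), 4(W) are all W)
n=7: W (go to 6, an L position)
n=8: W (go to 6, an L position)
n=9: L (options 8(W), 7(W) are all W)
n=10: W (go to 9, an L position)
n=11: W (go to 9, an L position)
n=12: L (options 11(W), 10(W) are all W)
n=13: W (go to 12, an L position)
n=14: W (go to 12, an L position)
n=15: L (options 14(W), 13(W) are all W)
n=16: W (go to 15, an L position)
n=17: W (go to 15, an L position)
n=18: L (options 17(W), 16(W) are all W)
n=19: W (go to 18, an L position)
n=20: W (go to 18, an L position)
n=21: L (options 20(W), 19(W) are all W)
n=22: W (go to 21, an L position)
n=23: W (go to 21, an L position)
n=24: L (options 23(W), 22(W) are all W)
n=25: W (go to 24, an L position)
n=26: W (go to 24, an L position)
n=27: L (options 26(W), 25(W) are all W)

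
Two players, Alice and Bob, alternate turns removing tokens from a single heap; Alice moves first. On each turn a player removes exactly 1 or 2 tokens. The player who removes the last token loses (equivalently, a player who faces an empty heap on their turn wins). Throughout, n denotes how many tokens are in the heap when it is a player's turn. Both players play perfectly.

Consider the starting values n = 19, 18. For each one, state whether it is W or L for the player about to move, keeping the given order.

19: L, 18: W

Compute win/loss labels from the base case upward. A position with no move is W. Any other position is W if it can reach an L in one move, else L.
n=0: no move; the opponent has just taken the last token and therefore loses → W
n=1: L (sole option 0(W) is W)
n=2: W (go to 1, an L position)
n=3: W (go to 1, an L position)
n=4: L (options 3(W), 2(W) are all W)
n=5: W (go to 4, an L position)
n=6: W (go to 4, an L position)
n=7: L (options 6(W), 5(W) are all W)
n=8: W (go to 7, an L position)
n=9: W (go to 7, an L position)
n=10: L (options 9(W), 8(W) are all W)
n=11: W (go to 10, an L position)
n=12: W (go to 10, an L position)
n=13: L (options 12(W), 11(W) are all W)
n=14: W (go to 13, an L position)
n=15: W (go to 13, an L position)
n=16: L (options 15(W), 14(W) are all W)
n=17: W (go to 16, an L position)
n=18: W (go to 16, an L position)
n=19: L (options 18(W), 17(W) are all W)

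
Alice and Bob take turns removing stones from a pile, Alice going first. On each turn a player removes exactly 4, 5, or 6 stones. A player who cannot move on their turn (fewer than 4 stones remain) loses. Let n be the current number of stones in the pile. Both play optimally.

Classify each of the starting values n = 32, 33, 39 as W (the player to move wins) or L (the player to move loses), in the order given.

32: L, 33: L, 39: W

Classify positions by backward induction: terminal positions (no move available) are L. From any other position, the mover wins iff some move reaches an L.
n=0: no move → L
n=1: no move → L
n=2: no move → L
n=3: no move → L
n=4: can move to 0, which is L ⇒ W
n=5: can move to 1, which is L ⇒ W
n=6: can move to 2, which is L ⇒ W
n=7: can move to 3, which is L ⇒ W
n=8: can move to 3, which is L ⇒ W
n=9: can move to 3, which is L ⇒ W
n=10: moves to 6(W), 5(W), 4(W); every one is W ⇒ L
n=11: moves to 7(W), 6(W), 5(W); every one is W ⇒ L
n=12: moves to 8(W), 7(W), 6(W); every one is W ⇒ L
n=13: moves to 9(W), 8(W), 7(W); every one is W ⇒ L
n=14: can move to 10, which is L ⇒ W
n=15: can move to 11, which is L ⇒ W
n=16: can move to 12, which is L ⇒ W
n=17: can move to 13, which is L ⇒ W
n=18: can move to 13, which is L ⇒ W
n=19: can move to 13, which is L ⇒ W
n=20: moves to 16(W), 15(W), 14(W); every one is W ⇒ L
n=21: moves to 17(W), 16(W), 15(W); every one is W ⇒ L
n=22: moves to 18(W), 17(W), 16(W); every one is W ⇒ L
n=23: moves to 19(W), 18(W), 17(W); every one is W ⇒ L
n=24: can move to 20, which is L ⇒ W
n=25: can move to 21, which is L ⇒ W
n=26: can move to 22, which is L ⇒ W
n=27: can move to 23, which is L ⇒ W
n=28: can move to 23, which is L ⇒ W
n=29: can move to 23, which is L ⇒ W
n=30: moves to 26(W), 25(W), 24(W); every one is W ⇒ L
n=31: moves to 27(W), 26(W), 25(W); every one is W ⇒ L
n=32: moves to 28(W), 27(W), 26(W); every one is W ⇒ L
n=33: moves to 29(W), 28(W), 27(W); every one is W ⇒ L
n=34: can move to 30, which is L ⇒ W
n=35: can move to 31, which is L ⇒ W
n=36: can move to 32, which is L ⇒ W
n=37: can move to 33, which is L ⇒ W
n=38: can move to 33, which is L ⇒ W
n=39: can move to 33, which is L ⇒ W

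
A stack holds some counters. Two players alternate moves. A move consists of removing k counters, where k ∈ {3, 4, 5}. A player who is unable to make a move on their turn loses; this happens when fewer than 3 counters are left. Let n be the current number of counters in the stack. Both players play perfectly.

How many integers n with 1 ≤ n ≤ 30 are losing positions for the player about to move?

Classify positions by backward induction: terminal positions (no move available) are L. From any other position, the mover wins iff some move reaches an L.
n=0: no move → L
n=1: no move → L
n=2: no move → L
n=3: reaches L-position 0 → W
n=4: reaches L-position 1 → W
n=5: reaches L-position 2 → W
n=6: reaches L-position 2 → W
n=7: reaches L-position 2 → W
n=8: only reaches 5(W), 4(W), 3(W), all W → L
n=9: only reaches 6(W), 5(W), 4(W), all W → L
n=10: only reaches 7(W), 6(W), 5(W), all W → L
n=11: reaches L-position 8 → W
n=12: reaches L-position 9 → W
n=13: reaches L-position 10 → W
n=14: reaches L-position 10 → W
n=15: reaches L-position 10 → W
n=16: only reaches 13(W), 12(W), 11(W), all W → L
n=17: only reaches 14(W), 13(W), 12(W), all W → L
n=18: only reaches 15(W), 14(W), 13(W), all W → L
n=19: reaches L-position 16 → W
n=20: reaches L-position 17 → W
n=21: reaches L-position 18 → W
n=22: reaches L-position 18 → W
n=23: reaches L-position 18 → W
n=24: only reaches 21(W), 20(W), 19(W), all W → L
n=25: only reaches 22(W), 21(W), 20(W), all W → L
n=26: only reaches 23(W), 22(W), 21(W), all W → L
n=27: reaches L-position 24 → W
n=28: reaches L-position 25 → W
n=29: reaches L-position 26 → W
n=30: reaches L-position 26 → W
L entries with 1 ≤ n ≤ 30 (n=0 is outside the asked range and is not counted): n = 1, 2, 8, 9, 10, 16, 17, 18, 24, 25, 26; that makes 11.

11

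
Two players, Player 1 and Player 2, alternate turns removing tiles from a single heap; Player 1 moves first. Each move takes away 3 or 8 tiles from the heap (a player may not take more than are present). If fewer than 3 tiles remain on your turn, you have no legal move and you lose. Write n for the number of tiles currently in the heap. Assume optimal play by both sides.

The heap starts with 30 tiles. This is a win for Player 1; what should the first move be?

Remove 8, leaving 22.

Positions with no move are L. A position that does have a move is losing for the player to move precisely when every available move leads to a winning position for the opponent. Fill in the labels:
n=0: no move → L
n=1: no move → L
n=2: no move → L
n=3: can move to 0, which is L ⇒ W
n=4: can move to 1, which is L ⇒ W
n=5: can move to 2, which is L ⇒ W
n=6: the only move is to 3(W), a W ⇒ L
n=7: the only move is to 4(W), a W ⇒ L
n=8: can move to 0, which is L ⇒ W
n=9: can move to 6, which is L ⇒ W
n=10: can move to 7, which is L ⇒ W
n=11: moves to 8(W), 3(W); every one is W ⇒ L
n=12: moves to 9(W), 4(W); every one is W ⇒ L
n=13: moves to 10(W), 5(W); every one is W ⇒ L
n=14: can move to 11, which is L ⇒ W
n=15: can move to 12, which is L ⇒ W
n=16: can move to 13, which is L ⇒ W
n=17: moves to 14(W), 9(W); every one is W ⇒ L
n=18: moves to 15(W), 10(W); every one is W ⇒ L
n=19: can move to 11, which is L ⇒ W
n=20: can move to 17, which is L ⇒ W
n=21: can move to 18, which is L ⇒ W
n=22: moves to 19(W), 14(W); every one is W ⇒ L
n=23: moves to 20(W), 15(W); every one is W ⇒ L
n=24: moves to 21(W), 16(W); every one is W ⇒ L
n=25: can move to 22, which is L ⇒ W
n=26: can move to 23, which is L ⇒ W
n=27: can move to 24, which is L ⇒ W
n=28: moves to 25(W), 20(W); every one is W ⇒ L
n=29: moves to 26(W), 21(W); every one is W ⇒ L
n=30: can move to 22, which is L ⇒ W
From 30, the L positions reachable in one move are: 22.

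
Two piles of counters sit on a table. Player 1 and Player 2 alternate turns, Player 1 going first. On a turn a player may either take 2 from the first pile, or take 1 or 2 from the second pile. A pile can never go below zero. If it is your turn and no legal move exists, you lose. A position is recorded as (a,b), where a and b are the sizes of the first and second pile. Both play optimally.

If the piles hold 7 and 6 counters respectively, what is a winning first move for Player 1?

Move to (5,6).

Use the standard recursion: the mover loses at a terminal position; elsewhere, the mover wins exactly when some move hands the opponent an L position.
No move ever increases a pile, so every position that can arise here has a ≤ 7 and b ≤ 6; it is enough to label the cells with 0 ≤ a ≤ 7 and 0 ≤ b ≤ 6.
Every move lowers a or b (never raises either), so fill the grid row by row in increasing a, and left to right within a row: each cell's successors are then already labelled.
      b=0  b=1  b=2  b=3  b=4  b=5  b=6
a=0:    L    W    W    L    W    W    L
a=1:    L    W    W    L    W    W    L
a=2:    W    L    W    W    L    W    W
a=3:    W    L    W    W    L    W    W
a=4:    L    W    W    L    W    W    L
a=5:    L    W    W    L    W    W    L
a=6:    W    L    W    W    L    W    W
a=7:    W    L    W    W    L    W    W
Cells with no legal move (terminal, hence L): (0,0), (1,0).
The remaining L cells, each justified by listing all of its moves:
(0,3): L (options (0,2)(W), (0,1)(W) are all W)
(0,6): L (options (0,5)(W), (0,4)(W) are all W)
(1,3): L (options (1,2)(W), (1,1)(W) are all W)
(1,6): L (options (1,5)(W), (1,4)(W) are all W)
(2,1): L (options (0,1)(W), (2,0)(W) are all W)
(2,4): L (options (0,4)(W), (2,3)(W), (2,2)(W) are all W)
(3,1): L (options (1,1)(W), (3,0)(W) are all W)
(3,4): L (options (1,4)(W), (3,3)(W), (3,2)(W) are all W)
(4,0): L (sole option (2,0)(W) is W)
(4,3): L (options (2,3)(W), (4,2)(W), (4,1)(W) are all W)
(4,6): L (options (2,6)(W), (4,5)(W), (4,4)(W) are all W)
(5,0): L (sole option (3,0)(W) is W)
(5,3): L (options (3,3)(W), (5,2)(W), (5,1)(W) are all W)
(5,6): L (options (3,6)(W), (5,5)(W), (5,4)(W) are all W)
(6,1): L (options (4,1)(W), (6,0)(W) are all W)
(6,4): L (options (4,4)(W), (6,3)(W), (6,2)(W) are all W)
(7,1): L (options (5,1)(W), (7,0)(W) are all W)
(7,4): L (options (5,4)(W), (7,3)(W), (7,2)(W) are all W)
Every other cell has at least one move into one of the L cells above, so it is W.
From (7,6), the L positions reachable in one move are: (5,6), (7,4). Any move reaching one of these is winning.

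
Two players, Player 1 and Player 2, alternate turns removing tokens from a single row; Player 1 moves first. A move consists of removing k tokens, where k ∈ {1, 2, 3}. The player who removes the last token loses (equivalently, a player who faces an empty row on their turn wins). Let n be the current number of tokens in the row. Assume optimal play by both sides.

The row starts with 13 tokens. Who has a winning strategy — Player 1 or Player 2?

Player 2 wins.

Build the W/L table. Terminal = W. A non-terminal position is W if it has a move to some L; otherwise it is L.
n=0: no move; the opponent has just taken the last token and therefore loses → W
n=1: the only move is to 0(W), a W ⇒ L
n=2: can move to 1, which is L ⇒ W
n=3: can move to 1, which is L ⇒ W
n=4: can move to 1, which is L ⇒ W
n=5: moves to 4(W), 3(W), 2(W); every one is W ⇒ L
n=6: can move to 5, which is L ⇒ W
n=7: can move to 5, which is L ⇒ W
n=8: can move to 5, which is L ⇒ W
n=9: moves to 8(W), 7(W), 6(W); every one is W ⇒ L
n=10: can move to 9, which is L ⇒ W
n=11: can move to 9, which is L ⇒ W
n=12: can move to 9, which is L ⇒ W
n=13: moves to 12(W), 11(W), 10(W); every one is W ⇒ L
The starting position 13 is L: whatever Player 1 does, the opponent receives a W position.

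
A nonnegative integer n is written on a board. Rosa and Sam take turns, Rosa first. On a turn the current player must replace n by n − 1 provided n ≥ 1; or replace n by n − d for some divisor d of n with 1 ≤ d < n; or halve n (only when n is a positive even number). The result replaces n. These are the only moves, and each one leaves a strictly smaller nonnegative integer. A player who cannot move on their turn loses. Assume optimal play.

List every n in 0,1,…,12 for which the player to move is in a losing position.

0, 2, 5, 7, 9, 11

Use the standard recursion: the mover loses at a terminal position; elsewhere, the mover wins exactly when some move hands the opponent an L position.
n=0: no move → L
n=1: reaches L-position 0 → W
n=2: only reaches 1(W), which is W → L
n=3: reaches L-position 2 → W
n=4: reaches L-position 2 → W
n=5: only reaches 4(W), which is W → L
n=6: reaches L-position 5 → W
n=7: only reaches 6(W), which is W → L
n=8: reaches L-position 7 → W
n=9: only reaches 6(W), 8(W), all W → L
n=10: reaches L-position 5 → W
n=11: only reaches 10(W), which is W → L
n=12: reaches L-position 9 → W
Reading off the rows marked L gives the requested list; there are 6 such values of n.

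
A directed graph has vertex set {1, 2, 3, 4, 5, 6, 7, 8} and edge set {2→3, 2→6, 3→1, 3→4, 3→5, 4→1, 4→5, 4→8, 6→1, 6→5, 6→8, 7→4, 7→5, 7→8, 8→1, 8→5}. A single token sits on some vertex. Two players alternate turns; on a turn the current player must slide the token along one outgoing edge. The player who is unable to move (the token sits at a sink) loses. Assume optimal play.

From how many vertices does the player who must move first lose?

Use the standard recursion: the mover loses at a terminal position; elsewhere, the mover wins exactly when some move hands the opponent an L position.
Every edge goes from a vertex to one that appears earlier in the order 1, 5, 8, 6, 4, 3, 7, 2, so processing vertices in that order labels each vertex after all of its successors.
1: no outgoing edge → L
5: no outgoing edge → L
8: W (go to 5, an L position)
6: W (go to 5, an L position)
4: W (go to 5, an L position)
3: W (go to 5, an L position)
7: W (go to 5, an L position)
2: L (options 3(W), 6(W) are all W)
The L vertices are 1, 2, 5; that is 3 in all.

3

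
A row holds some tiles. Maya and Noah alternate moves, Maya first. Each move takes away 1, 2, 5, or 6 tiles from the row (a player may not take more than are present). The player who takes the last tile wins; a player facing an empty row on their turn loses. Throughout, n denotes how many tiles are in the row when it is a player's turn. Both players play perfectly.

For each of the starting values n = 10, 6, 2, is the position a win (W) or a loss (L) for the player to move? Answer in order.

Label each position W (a win for the player to move) or L (a loss). A position with no legal move is L; any other position is W exactly when some move reaches an L, and L when every move reaches a W.
n=0: no move → L
n=1: W (go to 0, an L position)
n=2: W (go to 0, an L position)
n=3: L (options 2(W), 1(W) are all W)
n=4: W (go to 3, an L position)
n=5: W (go to 3, an L position)
n=6: W (go to 0, an L position)
n=7: L (options 6(W), 5(W), 2(W), 1(W) are all W)
n=8: W (go to 7, an L position)
n=9: W (go to 7, an L position)
n=10: L (options 9(W), 8(W), 5(W), 4(W) are all W)

10: L, 6: W, 2: W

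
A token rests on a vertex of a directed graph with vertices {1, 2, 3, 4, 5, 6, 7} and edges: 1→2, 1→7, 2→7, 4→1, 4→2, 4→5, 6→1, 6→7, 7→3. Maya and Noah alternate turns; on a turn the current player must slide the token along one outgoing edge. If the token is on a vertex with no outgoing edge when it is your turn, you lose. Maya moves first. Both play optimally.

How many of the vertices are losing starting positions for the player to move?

Compute win/loss labels from the base case upward. A position with no move is L. Any other position is W if it can reach an L in one move, else L.
Every edge goes from a vertex to one that appears earlier in the order 3, 5, 7, 2, 1, 6, 4, so processing vertices in that order labels each vertex after all of its successors.
3: no outgoing edge → L
5: no outgoing edge → L
7: reaches L-position 3 → W
2: only reaches 7(W), which is W → L
1: reaches L-position 2 → W
6: only reaches 1(W), 7(W), all W → L
4: reaches L-position 2 → W
The L vertices are 2, 3, 5, 6; that is 4 in all.

4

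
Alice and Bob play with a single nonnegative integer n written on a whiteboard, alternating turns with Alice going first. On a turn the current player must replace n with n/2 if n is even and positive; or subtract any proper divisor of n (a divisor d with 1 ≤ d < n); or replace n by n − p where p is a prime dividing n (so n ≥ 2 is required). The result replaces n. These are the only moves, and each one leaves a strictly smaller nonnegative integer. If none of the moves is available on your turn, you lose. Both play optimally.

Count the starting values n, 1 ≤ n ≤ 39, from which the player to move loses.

9

Classify positions by backward induction: terminal positions (no move available) are L. From any other position, the mover wins iff some move reaches an L.
n=0: no move → L
n=1: no move → L
n=2: →0(L), so W
n=3: →0(L), so W
n=4: →2(W), 3(W) — all W, so L
n=5: →0(L), so W
n=6: →4(L), so W
n=7: →0(L), so W
n=8: →4(L), so W
n=9: →6(W), 8(W) — all W, so L
n=10: →9(L), so W
n=11: →0(L), so W
n=12: →9(L), so W
n=13: →0(L), so W
n=14: →7(W), 12(W), 13(W) — all W, so L
n=15: →14(L), so W
n=16: →14(L), so W
n=17: →0(L), so W
n=18: →9(L), so W
n=19: →0(L), so W
n=20: →10(W), 15(W), 16(W), 18(W), 19(W) — all W, so L
n=21: →14(L), so W
n=22: →20(L), so W
n=23: →0(L), so W
n=24: →20(L), so W
n=25: →20(L), so W
n=26: →13(W), 24(W), 25(W) — all W, so L
n=27: →26(L), so W
n=28: →14(L), so W
n=29: →0(L), so W
n=30: →20(L), so W
n=31: →0(L), so W
n=32: →16(W), 24(W), 28(W), 30(W), 31(W) — all W, so L
n=33: →32(L), so W
n=34: →32(L), so W
n=35: →28(W), 30(W), 34(W) — all W, so L
n=36: →32(L), so W
n=37: →0(L), so W
n=38: →19(W), 36(W), 37(W) — all W, so L
n=39: →26(L), so W
L entries with 1 ≤ n ≤ 39 (n=0 is outside the asked range and is not counted): n = 1, 4, 9, 14, 20, 26, 32, 35, 38; that makes 9.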